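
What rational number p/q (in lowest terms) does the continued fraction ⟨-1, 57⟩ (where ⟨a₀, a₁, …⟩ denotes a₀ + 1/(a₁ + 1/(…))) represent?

Starting at the tail and folding back:
Start with 57.
-1 + 1/(57/1) = -1 + 1/57 = -56/57

-56/57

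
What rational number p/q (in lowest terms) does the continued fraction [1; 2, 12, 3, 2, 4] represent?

1174/793

Work from the innermost term outward:
Start with 4.
2 + 1/(4/1) = 2 + 1/4 = 9/4
3 + 1/(9/4) = 3 + 4/9 = 31/9
12 + 1/(31/9) = 12 + 9/31 = 381/31
2 + 1/(381/31) = 2 + 31/381 = 793/381
1 + 1/(793/381) = 1 + 381/793 = 1174/793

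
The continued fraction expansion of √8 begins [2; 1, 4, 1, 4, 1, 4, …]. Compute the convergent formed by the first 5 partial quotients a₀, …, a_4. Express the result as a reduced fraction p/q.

82/29

Start with 4.
1 + 1/(4/1) = 1 + 1/4 = 5/4
4 + 1/(5/4) = 4 + 4/5 = 24/5
1 + 1/(24/5) = 1 + 5/24 = 29/24
2 + 1/(29/24) = 2 + 24/29 = 82/29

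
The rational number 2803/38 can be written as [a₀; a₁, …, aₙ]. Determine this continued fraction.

Run the Euclidean algorithm, recording each quotient:
⌊2803/38⌋ = 73, remainder 29
⌊38/29⌋ = 1, remainder 9
⌊29/9⌋ = 3, remainder 2
⌊9/2⌋ = 4, remainder 1
⌊2/1⌋ = 2, remainder 0

[73; 1, 3, 4, 2]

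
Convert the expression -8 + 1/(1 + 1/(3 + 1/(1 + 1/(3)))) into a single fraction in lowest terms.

-137/19

Work from the innermost term outward:
Start with 3.
1 + 1/(3/1) = 1 + 1/3 = 4/3
3 + 1/(4/3) = 3 + 3/4 = 15/4
1 + 1/(15/4) = 1 + 4/15 = 19/15
-8 + 1/(19/15) = -8 + 15/19 = -137/19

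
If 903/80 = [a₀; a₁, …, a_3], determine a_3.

11

Run the Euclidean algorithm, recording each quotient:
⌊903/80⌋ = 11, remainder 23
⌊80/23⌋ = 3, remainder 11
⌊23/11⌋ = 2, remainder 1
⌊11/1⌋ = 11, remainder 0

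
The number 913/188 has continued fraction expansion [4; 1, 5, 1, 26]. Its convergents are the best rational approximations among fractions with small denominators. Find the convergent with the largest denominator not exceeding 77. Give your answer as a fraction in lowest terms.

List convergents until the denominator exceeds the bound:
a_0 = 4: 4/1  (≤ bound)
a_1 = 1: 5/1  (≤ bound)
a_2 = 5: 29/6  (≤ bound)
a_3 = 1: 34/7  (≤ bound)
a_4 = 26: 913/188  (> 77, stop)

34/7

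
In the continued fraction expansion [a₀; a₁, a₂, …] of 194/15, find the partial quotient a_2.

194 = 12·15 + 14, so a_0 = 12
15 = 1·14 + 1, so a_1 = 1
14 = 14·1 + 0, so a_2 = 14

14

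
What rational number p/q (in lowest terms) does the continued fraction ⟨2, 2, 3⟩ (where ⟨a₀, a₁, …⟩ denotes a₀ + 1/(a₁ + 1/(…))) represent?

17/7

a_0 = 2: 2/1
a_1 = 2: 5/2
a_2 = 3: 17/7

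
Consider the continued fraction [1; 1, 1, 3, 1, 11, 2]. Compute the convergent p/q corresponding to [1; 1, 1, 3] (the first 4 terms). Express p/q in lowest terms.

11/7

a_0 = 1: 1/1
a_1 = 1: 2/1
a_2 = 1: 3/2
a_3 = 3: 11/7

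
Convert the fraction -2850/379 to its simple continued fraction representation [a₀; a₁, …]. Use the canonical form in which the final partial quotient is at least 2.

Apply division with remainder until the remainder is 0:
-2850 = -8·379 + 182, so a_0 = -8
379 = 2·182 + 15, so a_1 = 2
182 = 12·15 + 2, so a_2 = 12
15 = 7·2 + 1, so a_3 = 7
2 = 2·1 + 0, so a_4 = 2

[-8; 2, 12, 7, 2]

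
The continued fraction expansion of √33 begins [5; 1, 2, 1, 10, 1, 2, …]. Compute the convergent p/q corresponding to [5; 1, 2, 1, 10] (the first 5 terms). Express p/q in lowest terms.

Starting at the tail and folding back:
Start with 10.
1 + 1/(10/1) = 1 + 1/10 = 11/10
2 + 1/(11/10) = 2 + 10/11 = 32/11
1 + 1/(32/11) = 1 + 11/32 = 43/32
5 + 1/(43/32) = 5 + 32/43 = 247/43

247/43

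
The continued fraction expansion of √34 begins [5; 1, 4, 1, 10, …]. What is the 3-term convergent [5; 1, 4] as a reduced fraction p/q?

Collapse the nested fraction from the inside out:
Start with 4.
1 + 1/(4/1) = 1 + 1/4 = 5/4
5 + 1/(5/4) = 5 + 4/5 = 29/5

29/5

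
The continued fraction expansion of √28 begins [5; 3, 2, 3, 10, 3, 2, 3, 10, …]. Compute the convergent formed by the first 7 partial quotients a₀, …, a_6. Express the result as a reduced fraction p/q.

9403/1777

Starting at the tail and folding back:
Start with 2.
3 + 1/(2/1) = 3 + 1/2 = 7/2
10 + 1/(7/2) = 10 + 2/7 = 72/7
3 + 1/(72/7) = 3 + 7/72 = 223/72
2 + 1/(223/72) = 2 + 72/223 = 518/223
3 + 1/(518/223) = 3 + 223/518 = 1777/518
5 + 1/(1777/518) = 5 + 518/1777 = 9403/1777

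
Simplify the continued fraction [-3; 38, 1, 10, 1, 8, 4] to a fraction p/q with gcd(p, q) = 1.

Work from the innermost term outward:
Start with 4.
8 + 1/(4/1) = 8 + 1/4 = 33/4
1 + 1/(33/4) = 1 + 4/33 = 37/33
10 + 1/(37/33) = 10 + 33/37 = 403/37
1 + 1/(403/37) = 1 + 37/403 = 440/403
38 + 1/(440/403) = 38 + 403/440 = 17123/440
-3 + 1/(17123/440) = -3 + 440/17123 = -50929/17123

-50929/17123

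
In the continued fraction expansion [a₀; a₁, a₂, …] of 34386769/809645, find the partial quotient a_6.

58

Apply division with remainder until the remainder is 0:
34386769 = 42·809645 + 381679, so a_0 = 42
809645 = 2·381679 + 46287, so a_1 = 2
381679 = 8·46287 + 11383, so a_2 = 8
46287 = 4·11383 + 755, so a_3 = 4
11383 = 15·755 + 58, so a_4 = 15
755 = 13·58 + 1, so a_5 = 13
58 = 58·1 + 0, so a_6 = 58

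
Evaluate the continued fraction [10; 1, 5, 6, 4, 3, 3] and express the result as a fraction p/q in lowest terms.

Use the convergent recurrence hₖ = aₖ·hₖ₋₁ + hₖ₋₂ (and likewise for the denominators kₖ):
a_0 = 10: 10/1
a_1 = 1: 11/1
a_2 = 5: 65/6
a_3 = 6: 401/37
a_4 = 4: 1669/154
a_5 = 3: 5408/499
a_6 = 3: 17893/1651

17893/1651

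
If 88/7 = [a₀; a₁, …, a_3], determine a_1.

1

88 = 12·7 + 4, so a_0 = 12
7 = 1·4 + 3, so a_1 = 1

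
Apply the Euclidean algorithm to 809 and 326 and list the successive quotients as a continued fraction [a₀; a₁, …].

[2; 2, 13, 12]

⌊809/326⌋ = 2, remainder 157
⌊326/157⌋ = 2, remainder 12
⌊157/12⌋ = 13, remainder 1
⌊12/1⌋ = 12, remainder 0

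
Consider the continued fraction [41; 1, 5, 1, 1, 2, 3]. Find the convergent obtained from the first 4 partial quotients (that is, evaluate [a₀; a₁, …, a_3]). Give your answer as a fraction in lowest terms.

293/7

Compute successive convergents:
a_0 = 41: 41/1
a_1 = 1: 42/1
a_2 = 5: 251/6
a_3 = 1: 293/7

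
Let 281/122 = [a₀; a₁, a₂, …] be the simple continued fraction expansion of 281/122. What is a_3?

281 ÷ 122 → quotient 2, remainder 37
122 ÷ 37 → quotient 3, remainder 11
37 ÷ 11 → quotient 3, remainder 4
11 ÷ 4 → quotient 2, remainder 3

2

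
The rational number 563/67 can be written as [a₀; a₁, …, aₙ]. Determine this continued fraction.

[8; 2, 2, 13]

⌊563/67⌋ = 8, remainder 27
⌊67/27⌋ = 2, remainder 13
⌊27/13⌋ = 2, remainder 1
⌊13/1⌋ = 13, remainder 0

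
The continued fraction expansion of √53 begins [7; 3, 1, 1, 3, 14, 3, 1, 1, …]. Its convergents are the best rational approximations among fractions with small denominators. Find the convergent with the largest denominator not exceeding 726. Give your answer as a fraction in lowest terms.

2599/357

a_0 = 7: 7/1  (≤ bound)
a_1 = 3: 22/3  (≤ bound)
a_2 = 1: 29/4  (≤ bound)
a_3 = 1: 51/7  (≤ bound)
a_4 = 3: 182/25  (≤ bound)
a_5 = 14: 2599/357  (≤ bound)
a_6 = 3: 7979/1096  (> 726, stop)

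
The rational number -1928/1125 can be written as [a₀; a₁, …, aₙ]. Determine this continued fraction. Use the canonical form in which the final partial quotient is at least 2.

[-2; 3, 2, 39, 1, 3]

-1928 = -2·1125 + 322, so a_0 = -2
1125 = 3·322 + 159, so a_1 = 3
322 = 2·159 + 4, so a_2 = 2
159 = 39·4 + 3, so a_3 = 39
4 = 1·3 + 1, so a_4 = 1
3 = 3·1 + 0, so a_5 = 3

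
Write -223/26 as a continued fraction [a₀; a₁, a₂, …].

[-9; 2, 2, 1, 3]

-223 ÷ 26 → quotient -9, remainder 11
26 ÷ 11 → quotient 2, remainder 4
11 ÷ 4 → quotient 2, remainder 3
4 ÷ 3 → quotient 1, remainder 1
3 ÷ 1 → quotient 3, remainder 0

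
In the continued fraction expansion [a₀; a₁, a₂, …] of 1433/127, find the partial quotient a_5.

Run the Euclidean algorithm, recording each quotient:
1433 = 11·127 + 36, so a_0 = 11
127 = 3·36 + 19, so a_1 = 3
36 = 1·19 + 17, so a_2 = 1
19 = 1·17 + 2, so a_3 = 1
17 = 8·2 + 1, so a_4 = 8
2 = 2·1 + 0, so a_5 = 2

2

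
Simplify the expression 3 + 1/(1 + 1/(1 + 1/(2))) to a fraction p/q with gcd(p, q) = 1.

Use the convergent recurrence hₖ = aₖ·hₖ₋₁ + hₖ₋₂ (and likewise for the denominators kₖ):
a_0 = 3: 3/1
a_1 = 1: 4/1
a_2 = 1: 7/2
a_3 = 2: 18/5

18/5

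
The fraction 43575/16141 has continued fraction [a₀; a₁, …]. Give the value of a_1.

1

Apply division with remainder until the remainder is 0:
43575 = 2·16141 + 11293, so a_0 = 2
16141 = 1·11293 + 4848, so a_1 = 1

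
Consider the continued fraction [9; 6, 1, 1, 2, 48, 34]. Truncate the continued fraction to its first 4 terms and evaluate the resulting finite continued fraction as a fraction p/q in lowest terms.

a_0 = 9: 9/1
a_1 = 6: 55/6
a_2 = 1: 64/7
a_3 = 1: 119/13

119/13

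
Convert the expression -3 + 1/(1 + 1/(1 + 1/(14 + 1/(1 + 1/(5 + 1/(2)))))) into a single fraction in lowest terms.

a_0 = -3: -3/1
a_1 = 1: -2/1
a_2 = 1: -5/2
a_3 = 14: -72/29
a_4 = 1: -77/31
a_5 = 5: -457/184
a_6 = 2: -991/399

-991/399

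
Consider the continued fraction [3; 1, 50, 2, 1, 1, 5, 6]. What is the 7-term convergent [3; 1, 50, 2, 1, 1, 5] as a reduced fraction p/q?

a_0 = 3: 3/1
a_1 = 1: 4/1
a_2 = 50: 203/51
a_3 = 2: 410/103
a_4 = 1: 613/154
a_5 = 1: 1023/257
a_6 = 5: 5728/1439

5728/1439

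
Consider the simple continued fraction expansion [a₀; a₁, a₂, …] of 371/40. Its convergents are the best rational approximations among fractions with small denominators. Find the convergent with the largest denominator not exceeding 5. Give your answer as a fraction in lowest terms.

a_0 = 9: 9/1  (≤ bound)
a_1 = 3: 28/3  (≤ bound)
a_2 = 1: 37/4  (≤ bound)
a_3 = 1: 65/7  (> 5, stop)

37/4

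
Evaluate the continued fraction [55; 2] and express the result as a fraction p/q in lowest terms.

111/2

Use the convergent recurrence hₖ = aₖ·hₖ₋₁ + hₖ₋₂ (and likewise for the denominators kₖ):
a_0 = 55: 55/1
a_1 = 2: 111/2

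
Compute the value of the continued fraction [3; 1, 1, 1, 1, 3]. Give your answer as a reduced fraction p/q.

65/18

Starting at the tail and folding back:
Start with 3.
1 + 1/(3/1) = 1 + 1/3 = 4/3
1 + 1/(4/3) = 1 + 3/4 = 7/4
1 + 1/(7/4) = 1 + 4/7 = 11/7
1 + 1/(11/7) = 1 + 7/11 = 18/11
3 + 1/(18/11) = 3 + 11/18 = 65/18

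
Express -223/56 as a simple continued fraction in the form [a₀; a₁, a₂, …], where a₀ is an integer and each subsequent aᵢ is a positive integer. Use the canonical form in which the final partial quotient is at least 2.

-223 = -4·56 + 1, so a_0 = -4
56 = 56·1 + 0, so a_1 = 56

[-4; 56]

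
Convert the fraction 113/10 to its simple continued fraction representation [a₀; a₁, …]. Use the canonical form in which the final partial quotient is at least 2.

[11; 3, 3]

113 ÷ 10 → quotient 11, remainder 3
10 ÷ 3 → quotient 3, remainder 1
3 ÷ 1 → quotient 3, remainder 0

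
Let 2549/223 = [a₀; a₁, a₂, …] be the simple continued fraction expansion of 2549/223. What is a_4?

2549 = 11·223 + 96, so a_0 = 11
223 = 2·96 + 31, so a_1 = 2
96 = 3·31 + 3, so a_2 = 3
31 = 10·3 + 1, so a_3 = 10
3 = 3·1 + 0, so a_4 = 3

3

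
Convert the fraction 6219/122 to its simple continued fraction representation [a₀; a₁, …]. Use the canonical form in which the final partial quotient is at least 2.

⌊6219/122⌋ = 50, remainder 119
⌊122/119⌋ = 1, remainder 3
⌊119/3⌋ = 39, remainder 2
⌊3/2⌋ = 1, remainder 1
⌊2/1⌋ = 2, remainder 0

[50; 1, 39, 1, 2]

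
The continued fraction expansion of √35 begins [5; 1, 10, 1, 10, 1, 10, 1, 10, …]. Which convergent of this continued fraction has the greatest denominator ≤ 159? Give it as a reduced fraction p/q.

846/143

a_0 = 5: 5/1  (≤ bound)
a_1 = 1: 6/1  (≤ bound)
a_2 = 10: 65/11  (≤ bound)
a_3 = 1: 71/12  (≤ bound)
a_4 = 10: 775/131  (≤ bound)
a_5 = 1: 846/143  (≤ bound)
a_6 = 10: 9235/1561  (> 159, stop)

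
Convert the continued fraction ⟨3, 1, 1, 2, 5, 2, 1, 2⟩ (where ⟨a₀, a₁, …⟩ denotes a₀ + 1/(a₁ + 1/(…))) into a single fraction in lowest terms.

Work from the innermost term outward:
Start with 2.
1 + 1/(2/1) = 1 + 1/2 = 3/2
2 + 1/(3/2) = 2 + 2/3 = 8/3
5 + 1/(8/3) = 5 + 3/8 = 43/8
2 + 1/(43/8) = 2 + 8/43 = 94/43
1 + 1/(94/43) = 1 + 43/94 = 137/94
1 + 1/(137/94) = 1 + 94/137 = 231/137
3 + 1/(231/137) = 3 + 137/231 = 830/231

830/231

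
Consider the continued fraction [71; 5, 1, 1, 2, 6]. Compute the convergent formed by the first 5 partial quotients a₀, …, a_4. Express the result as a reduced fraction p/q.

Start with 2.
1 + 1/(2/1) = 1 + 1/2 = 3/2
1 + 1/(3/2) = 1 + 2/3 = 5/3
5 + 1/(5/3) = 5 + 3/5 = 28/5
71 + 1/(28/5) = 71 + 5/28 = 1993/28

1993/28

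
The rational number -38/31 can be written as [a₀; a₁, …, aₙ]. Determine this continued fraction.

[-2; 1, 3, 2, 3]

Repeatedly divide and take the remainder:
⌊-38/31⌋ = -2, remainder 24
⌊31/24⌋ = 1, remainder 7
⌊24/7⌋ = 3, remainder 3
⌊7/3⌋ = 2, remainder 1
⌊3/1⌋ = 3, remainder 0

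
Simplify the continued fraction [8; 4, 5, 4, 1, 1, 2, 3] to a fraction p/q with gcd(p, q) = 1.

14055/1706

a_0 = 8: 8/1
a_1 = 4: 33/4
a_2 = 5: 173/21
a_3 = 4: 725/88
a_4 = 1: 898/109
a_5 = 1: 1623/197
a_6 = 2: 4144/503
a_7 = 3: 14055/1706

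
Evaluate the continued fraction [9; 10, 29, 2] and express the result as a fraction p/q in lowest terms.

5387/592

a_0 = 9: 9/1
a_1 = 10: 91/10
a_2 = 29: 2648/291
a_3 = 2: 5387/592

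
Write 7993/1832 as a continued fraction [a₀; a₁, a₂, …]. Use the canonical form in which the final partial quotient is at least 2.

Run the Euclidean algorithm, recording each quotient:
7993 ÷ 1832 → quotient 4, remainder 665
1832 ÷ 665 → quotient 2, remainder 502
665 ÷ 502 → quotient 1, remainder 163
502 ÷ 163 → quotient 3, remainder 13
163 ÷ 13 → quotient 12, remainder 7
13 ÷ 7 → quotient 1, remainder 6
7 ÷ 6 → quotient 1, remainder 1
6 ÷ 1 → quotient 6, remainder 0

[4; 2, 1, 3, 12, 1, 1, 6]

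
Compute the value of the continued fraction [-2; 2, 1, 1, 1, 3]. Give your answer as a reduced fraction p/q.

Build up convergents one term at a time:
a_0 = -2: -2/1
a_1 = 2: -3/2
a_2 = 1: -5/3
a_3 = 1: -8/5
a_4 = 1: -13/8
a_5 = 3: -47/29

-47/29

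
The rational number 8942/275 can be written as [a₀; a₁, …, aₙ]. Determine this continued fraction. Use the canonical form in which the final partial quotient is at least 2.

Repeatedly divide and take the remainder:
8942 ÷ 275 → quotient 32, remainder 142
275 ÷ 142 → quotient 1, remainder 133
142 ÷ 133 → quotient 1, remainder 9
133 ÷ 9 → quotient 14, remainder 7
9 ÷ 7 → quotient 1, remainder 2
7 ÷ 2 → quotient 3, remainder 1
2 ÷ 1 → quotient 2, remainder 0

[32; 1, 1, 14, 1, 3, 2]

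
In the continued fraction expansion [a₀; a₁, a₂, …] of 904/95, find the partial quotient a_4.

Repeatedly divide and take the remainder:
⌊904/95⌋ = 9, remainder 49
⌊95/49⌋ = 1, remainder 46
⌊49/46⌋ = 1, remainder 3
⌊46/3⌋ = 15, remainder 1
⌊3/1⌋ = 3, remainder 0

3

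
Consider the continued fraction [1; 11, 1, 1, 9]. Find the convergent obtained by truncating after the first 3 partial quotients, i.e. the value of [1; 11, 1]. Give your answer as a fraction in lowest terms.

13/12

Start with 1.
11 + 1/(1/1) = 11 + 1/1 = 12/1
1 + 1/(12/1) = 1 + 1/12 = 13/12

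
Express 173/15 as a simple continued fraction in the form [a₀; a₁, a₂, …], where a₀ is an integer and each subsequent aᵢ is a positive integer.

Run the Euclidean algorithm, recording each quotient:
173 ÷ 15 → quotient 11, remainder 8
15 ÷ 8 → quotient 1, remainder 7
8 ÷ 7 → quotient 1, remainder 1
7 ÷ 1 → quotient 7, remainder 0

[11; 1, 1, 7]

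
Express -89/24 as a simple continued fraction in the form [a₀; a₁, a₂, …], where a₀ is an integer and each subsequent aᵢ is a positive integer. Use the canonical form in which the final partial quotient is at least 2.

⌊-89/24⌋ = -4, remainder 7
⌊24/7⌋ = 3, remainder 3
⌊7/3⌋ = 2, remainder 1
⌊3/1⌋ = 3, remainder 0

[-4; 3, 2, 3]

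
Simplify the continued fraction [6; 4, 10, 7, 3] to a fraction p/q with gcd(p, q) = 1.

Compute successive convergents:
a_0 = 6: 6/1
a_1 = 4: 25/4
a_2 = 10: 256/41
a_3 = 7: 1817/291
a_4 = 3: 5707/914

5707/914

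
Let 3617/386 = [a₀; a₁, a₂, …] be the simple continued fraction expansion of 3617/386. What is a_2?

1

Run the Euclidean algorithm, recording each quotient:
3617 ÷ 386 → quotient 9, remainder 143
386 ÷ 143 → quotient 2, remainder 100
143 ÷ 100 → quotient 1, remainder 43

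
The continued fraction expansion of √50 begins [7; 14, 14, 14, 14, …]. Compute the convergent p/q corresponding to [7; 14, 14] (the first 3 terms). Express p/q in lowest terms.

1393/197

Start with 14.
14 + 1/(14/1) = 14 + 1/14 = 197/14
7 + 1/(197/14) = 7 + 14/197 = 1393/197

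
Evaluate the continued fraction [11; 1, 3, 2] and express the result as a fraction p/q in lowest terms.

a_0 = 11: 11/1
a_1 = 1: 12/1
a_2 = 3: 47/4
a_3 = 2: 106/9

106/9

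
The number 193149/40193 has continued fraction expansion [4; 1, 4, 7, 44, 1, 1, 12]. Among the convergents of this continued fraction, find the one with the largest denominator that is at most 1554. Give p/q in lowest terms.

173/36

a_0 = 4: 4/1  (≤ bound)
a_1 = 1: 5/1  (≤ bound)
a_2 = 4: 24/5  (≤ bound)
a_3 = 7: 173/36  (≤ bound)
a_4 = 44: 7636/1589  (> 1554, stop)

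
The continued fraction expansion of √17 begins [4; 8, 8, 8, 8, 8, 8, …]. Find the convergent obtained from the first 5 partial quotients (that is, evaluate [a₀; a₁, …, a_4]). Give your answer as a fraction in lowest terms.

a_0 = 4: 4/1
a_1 = 8: 33/8
a_2 = 8: 268/65
a_3 = 8: 2177/528
a_4 = 8: 17684/4289

17684/4289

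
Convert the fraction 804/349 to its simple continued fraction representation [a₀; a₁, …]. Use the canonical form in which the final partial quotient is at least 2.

Repeatedly divide and take the remainder:
804 = 2·349 + 106, so a_0 = 2
349 = 3·106 + 31, so a_1 = 3
106 = 3·31 + 13, so a_2 = 3
31 = 2·13 + 5, so a_3 = 2
13 = 2·5 + 3, so a_4 = 2
5 = 1·3 + 2, so a_5 = 1
3 = 1·2 + 1, so a_6 = 1
2 = 2·1 + 0, so a_7 = 2

[2; 3, 3, 2, 2, 1, 1, 2]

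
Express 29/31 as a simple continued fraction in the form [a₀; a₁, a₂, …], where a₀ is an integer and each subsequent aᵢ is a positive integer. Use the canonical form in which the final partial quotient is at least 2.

⌊29/31⌋ = 0, remainder 29
⌊31/29⌋ = 1, remainder 2
⌊29/2⌋ = 14, remainder 1
⌊2/1⌋ = 2, remainder 0

[0; 1, 14, 2]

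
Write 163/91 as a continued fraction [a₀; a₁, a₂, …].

[1; 1, 3, 1, 3, 1, 3]

Run the Euclidean algorithm, recording each quotient:
163 = 1·91 + 72, so a_0 = 1
91 = 1·72 + 19, so a_1 = 1
72 = 3·19 + 15, so a_2 = 3
19 = 1·15 + 4, so a_3 = 1
15 = 3·4 + 3, so a_4 = 3
4 = 1·3 + 1, so a_5 = 1
3 = 3·1 + 0, so a_6 = 3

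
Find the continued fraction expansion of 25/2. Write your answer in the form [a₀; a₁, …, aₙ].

⌊25/2⌋ = 12, remainder 1
⌊2/1⌋ = 2, remainder 0

[12; 2]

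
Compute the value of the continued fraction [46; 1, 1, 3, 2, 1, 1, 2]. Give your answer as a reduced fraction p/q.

4703/101

Start with 2.
1 + 1/(2/1) = 1 + 1/2 = 3/2
1 + 1/(3/2) = 1 + 2/3 = 5/3
2 + 1/(5/3) = 2 + 3/5 = 13/5
3 + 1/(13/5) = 3 + 5/13 = 44/13
1 + 1/(44/13) = 1 + 13/44 = 57/44
1 + 1/(57/44) = 1 + 44/57 = 101/57
46 + 1/(101/57) = 46 + 57/101 = 4703/101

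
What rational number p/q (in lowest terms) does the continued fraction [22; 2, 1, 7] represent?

Start with 7.
1 + 1/(7/1) = 1 + 1/7 = 8/7
2 + 1/(8/7) = 2 + 7/8 = 23/8
22 + 1/(23/8) = 22 + 8/23 = 514/23

514/23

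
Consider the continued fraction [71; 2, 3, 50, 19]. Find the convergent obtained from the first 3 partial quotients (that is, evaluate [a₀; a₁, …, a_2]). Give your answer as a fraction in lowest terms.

Start with 3.
2 + 1/(3/1) = 2 + 1/3 = 7/3
71 + 1/(7/3) = 71 + 3/7 = 500/7

500/7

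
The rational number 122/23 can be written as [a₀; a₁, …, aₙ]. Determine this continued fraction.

[5; 3, 3, 2]

122 ÷ 23 → quotient 5, remainder 7
23 ÷ 7 → quotient 3, remainder 2
7 ÷ 2 → quotient 3, remainder 1
2 ÷ 1 → quotient 2, remainder 0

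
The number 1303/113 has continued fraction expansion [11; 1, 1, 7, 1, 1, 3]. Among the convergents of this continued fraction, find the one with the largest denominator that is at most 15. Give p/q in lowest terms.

173/15

List convergents until the denominator exceeds the bound:
a_0 = 11: 11/1  (≤ bound)
a_1 = 1: 12/1  (≤ bound)
a_2 = 1: 23/2  (≤ bound)
a_3 = 7: 173/15  (≤ bound)
a_4 = 1: 196/17  (> 15, stop)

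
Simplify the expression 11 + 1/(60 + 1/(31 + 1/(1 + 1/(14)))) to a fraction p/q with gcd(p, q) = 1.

316784/28755

Use the convergent recurrence hₖ = aₖ·hₖ₋₁ + hₖ₋₂ (and likewise for the denominators kₖ):
a_0 = 11: 11/1
a_1 = 60: 661/60
a_2 = 31: 20502/1861
a_3 = 1: 21163/1921
a_4 = 14: 316784/28755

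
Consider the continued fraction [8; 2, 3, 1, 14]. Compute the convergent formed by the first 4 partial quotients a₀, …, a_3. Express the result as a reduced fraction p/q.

a_0 = 8: 8/1
a_1 = 2: 17/2
a_2 = 3: 59/7
a_3 = 1: 76/9

76/9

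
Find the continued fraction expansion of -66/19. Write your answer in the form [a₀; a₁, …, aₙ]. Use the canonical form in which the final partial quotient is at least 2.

[-4; 1, 1, 9]

Repeatedly divide and take the remainder:
-66 = -4·19 + 10, so a_0 = -4
19 = 1·10 + 9, so a_1 = 1
10 = 1·9 + 1, so a_2 = 1
9 = 9·1 + 0, so a_3 = 9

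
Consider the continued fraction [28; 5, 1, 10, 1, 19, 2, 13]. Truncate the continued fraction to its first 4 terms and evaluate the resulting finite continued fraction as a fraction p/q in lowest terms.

1831/65

Compute successive convergents:
a_0 = 28: 28/1
a_1 = 5: 141/5
a_2 = 1: 169/6
a_3 = 10: 1831/65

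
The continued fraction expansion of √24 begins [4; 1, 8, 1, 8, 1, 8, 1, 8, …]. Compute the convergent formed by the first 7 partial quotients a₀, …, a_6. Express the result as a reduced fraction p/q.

Build up convergents one term at a time:
a_0 = 4: 4/1
a_1 = 1: 5/1
a_2 = 8: 44/9
a_3 = 1: 49/10
a_4 = 8: 436/89
a_5 = 1: 485/99
a_6 = 8: 4316/881

4316/881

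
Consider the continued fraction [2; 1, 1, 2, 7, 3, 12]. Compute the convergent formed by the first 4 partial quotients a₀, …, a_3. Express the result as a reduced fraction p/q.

13/5

Compute successive convergents:
a_0 = 2: 2/1
a_1 = 1: 3/1
a_2 = 1: 5/2
a_3 = 2: 13/5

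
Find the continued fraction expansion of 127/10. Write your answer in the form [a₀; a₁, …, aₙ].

[12; 1, 2, 3]

127 ÷ 10 → quotient 12, remainder 7
10 ÷ 7 → quotient 1, remainder 3
7 ÷ 3 → quotient 2, remainder 1
3 ÷ 1 → quotient 3, remainder 0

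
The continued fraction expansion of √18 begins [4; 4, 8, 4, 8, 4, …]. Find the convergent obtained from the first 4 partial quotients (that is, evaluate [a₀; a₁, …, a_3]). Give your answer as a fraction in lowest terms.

577/136

a_0 = 4: 4/1
a_1 = 4: 17/4
a_2 = 8: 140/33
a_3 = 4: 577/136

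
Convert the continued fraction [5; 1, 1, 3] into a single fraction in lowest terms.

39/7

Build up convergents one term at a time:
a_0 = 5: 5/1
a_1 = 1: 6/1
a_2 = 1: 11/2
a_3 = 3: 39/7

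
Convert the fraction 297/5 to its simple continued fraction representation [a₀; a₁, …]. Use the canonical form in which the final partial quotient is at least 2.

297 = 59·5 + 2, so a_0 = 59
5 = 2·2 + 1, so a_1 = 2
2 = 2·1 + 0, so a_2 = 2

[59; 2, 2]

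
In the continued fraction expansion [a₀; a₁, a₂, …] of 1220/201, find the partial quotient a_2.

2

Run the Euclidean algorithm, recording each quotient:
1220 ÷ 201 → quotient 6, remainder 14
201 ÷ 14 → quotient 14, remainder 5
14 ÷ 5 → quotient 2, remainder 4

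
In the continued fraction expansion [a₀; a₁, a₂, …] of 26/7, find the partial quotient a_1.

Repeatedly divide and take the remainder:
26 = 3·7 + 5, so a_0 = 3
7 = 1·5 + 2, so a_1 = 1

1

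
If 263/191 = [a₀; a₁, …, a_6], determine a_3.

1

263 = 1·191 + 72, so a_0 = 1
191 = 2·72 + 47, so a_1 = 2
72 = 1·47 + 25, so a_2 = 1
47 = 1·25 + 22, so a_3 = 1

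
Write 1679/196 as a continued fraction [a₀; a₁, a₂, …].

Apply division with remainder until the remainder is 0:
1679 = 8·196 + 111, so a_0 = 8
196 = 1·111 + 85, so a_1 = 1
111 = 1·85 + 26, so a_2 = 1
85 = 3·26 + 7, so a_3 = 3
26 = 3·7 + 5, so a_4 = 3
7 = 1·5 + 2, so a_5 = 1
5 = 2·2 + 1, so a_6 = 2
2 = 2·1 + 0, so a_7 = 2

[8; 1, 1, 3, 3, 1, 2, 2]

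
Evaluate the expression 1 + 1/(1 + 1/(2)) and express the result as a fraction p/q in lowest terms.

Start with 2.
1 + 1/(2/1) = 1 + 1/2 = 3/2
1 + 1/(3/2) = 1 + 2/3 = 5/3

5/3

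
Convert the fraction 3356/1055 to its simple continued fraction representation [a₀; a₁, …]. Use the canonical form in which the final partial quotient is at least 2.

⌊3356/1055⌋ = 3, remainder 191
⌊1055/191⌋ = 5, remainder 100
⌊191/100⌋ = 1, remainder 91
⌊100/91⌋ = 1, remainder 9
⌊91/9⌋ = 10, remainder 1
⌊9/1⌋ = 9, remainder 0

[3; 5, 1, 1, 10, 9]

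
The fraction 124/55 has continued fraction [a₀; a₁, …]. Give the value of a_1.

124 ÷ 55 → quotient 2, remainder 14
55 ÷ 14 → quotient 3, remainder 13

3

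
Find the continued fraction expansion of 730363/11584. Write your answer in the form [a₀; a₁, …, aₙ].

730363 = 63·11584 + 571, so a_0 = 63
11584 = 20·571 + 164, so a_1 = 20
571 = 3·164 + 79, so a_2 = 3
164 = 2·79 + 6, so a_3 = 2
79 = 13·6 + 1, so a_4 = 13
6 = 6·1 + 0, so a_5 = 6

[63; 20, 3, 2, 13, 6]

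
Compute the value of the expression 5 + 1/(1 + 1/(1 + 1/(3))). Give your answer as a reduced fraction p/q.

Collapse the nested fraction from the inside out:
Start with 3.
1 + 1/(3/1) = 1 + 1/3 = 4/3
1 + 1/(4/3) = 1 + 3/4 = 7/4
5 + 1/(7/4) = 5 + 4/7 = 39/7

39/7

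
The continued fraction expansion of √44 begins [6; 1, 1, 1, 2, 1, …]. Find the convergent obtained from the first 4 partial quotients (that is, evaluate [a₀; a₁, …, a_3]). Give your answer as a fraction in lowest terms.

Collapse the nested fraction from the inside out:
Start with 1.
1 + 1/(1/1) = 1 + 1/1 = 2/1
1 + 1/(2/1) = 1 + 1/2 = 3/2
6 + 1/(3/2) = 6 + 2/3 = 20/3

20/3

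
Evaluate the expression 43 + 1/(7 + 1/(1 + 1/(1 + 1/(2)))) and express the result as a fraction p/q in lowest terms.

a_0 = 43: 43/1
a_1 = 7: 302/7
a_2 = 1: 345/8
a_3 = 1: 647/15
a_4 = 2: 1639/38

1639/38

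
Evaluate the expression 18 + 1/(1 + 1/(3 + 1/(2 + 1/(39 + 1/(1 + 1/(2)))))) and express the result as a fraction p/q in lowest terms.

20336/1083

a_0 = 18: 18/1
a_1 = 1: 19/1
a_2 = 3: 75/4
a_3 = 2: 169/9
a_4 = 39: 6666/355
a_5 = 1: 6835/364
a_6 = 2: 20336/1083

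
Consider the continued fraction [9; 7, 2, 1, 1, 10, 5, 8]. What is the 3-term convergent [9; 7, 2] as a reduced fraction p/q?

Starting at the tail and folding back:
Start with 2.
7 + 1/(2/1) = 7 + 1/2 = 15/2
9 + 1/(15/2) = 9 + 2/15 = 137/15

137/15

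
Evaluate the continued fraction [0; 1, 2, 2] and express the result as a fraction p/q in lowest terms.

5/7

Start with 2.
2 + 1/(2/1) = 2 + 1/2 = 5/2
1 + 1/(5/2) = 1 + 2/5 = 7/5
0 + 1/(7/5) = 0 + 5/7 = 5/7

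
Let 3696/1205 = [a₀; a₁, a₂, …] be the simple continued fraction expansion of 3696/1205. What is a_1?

14

Repeatedly divide and take the remainder:
⌊3696/1205⌋ = 3, remainder 81
⌊1205/81⌋ = 14, remainder 71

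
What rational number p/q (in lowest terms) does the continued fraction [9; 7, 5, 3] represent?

1051/115

Build up convergents one term at a time:
a_0 = 9: 9/1
a_1 = 7: 64/7
a_2 = 5: 329/36
a_3 = 3: 1051/115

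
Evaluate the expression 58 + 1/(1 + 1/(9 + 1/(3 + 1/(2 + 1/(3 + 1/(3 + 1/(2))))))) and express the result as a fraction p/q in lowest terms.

110325/1873

Work from the innermost term outward:
Start with 2.
3 + 1/(2/1) = 3 + 1/2 = 7/2
3 + 1/(7/2) = 3 + 2/7 = 23/7
2 + 1/(23/7) = 2 + 7/23 = 53/23
3 + 1/(53/23) = 3 + 23/53 = 182/53
9 + 1/(182/53) = 9 + 53/182 = 1691/182
1 + 1/(1691/182) = 1 + 182/1691 = 1873/1691
58 + 1/(1873/1691) = 58 + 1691/1873 = 110325/1873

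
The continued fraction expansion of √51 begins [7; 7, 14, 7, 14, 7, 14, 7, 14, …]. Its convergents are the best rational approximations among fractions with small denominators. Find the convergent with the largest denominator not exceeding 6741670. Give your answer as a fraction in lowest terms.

a_0 = 7: 7/1  (≤ bound)
a_1 = 7: 50/7  (≤ bound)
a_2 = 14: 707/99  (≤ bound)
a_3 = 7: 4999/700  (≤ bound)
a_4 = 14: 70693/9899  (≤ bound)
a_5 = 7: 499850/69993  (≤ bound)
a_6 = 14: 7068593/989801  (≤ bound)
a_7 = 7: 49980001/6998600  (> 6741670, stop)

7068593/989801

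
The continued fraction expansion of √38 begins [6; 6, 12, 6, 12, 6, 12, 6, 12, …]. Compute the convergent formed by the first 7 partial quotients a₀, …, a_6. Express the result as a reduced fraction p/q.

Build up convergents one term at a time:
a_0 = 6: 6/1
a_1 = 6: 37/6
a_2 = 12: 450/73
a_3 = 6: 2737/444
a_4 = 12: 33294/5401
a_5 = 6: 202501/32850
a_6 = 12: 2463306/399601

2463306/399601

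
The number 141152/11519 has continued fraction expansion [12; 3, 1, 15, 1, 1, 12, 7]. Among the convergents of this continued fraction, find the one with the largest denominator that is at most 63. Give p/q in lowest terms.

a_0 = 12: 12/1  (≤ bound)
a_1 = 3: 37/3  (≤ bound)
a_2 = 1: 49/4  (≤ bound)
a_3 = 15: 772/63  (≤ bound)
a_4 = 1: 821/67  (> 63, stop)

772/63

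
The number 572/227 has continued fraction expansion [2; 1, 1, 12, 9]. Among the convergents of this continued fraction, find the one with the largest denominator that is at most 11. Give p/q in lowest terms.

a_0 = 2: 2/1  (≤ bound)
a_1 = 1: 3/1  (≤ bound)
a_2 = 1: 5/2  (≤ bound)
a_3 = 12: 63/25  (> 11, stop)

5/2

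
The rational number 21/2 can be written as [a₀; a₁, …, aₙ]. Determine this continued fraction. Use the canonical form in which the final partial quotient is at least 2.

Run the Euclidean algorithm, recording each quotient:
⌊21/2⌋ = 10, remainder 1
⌊2/1⌋ = 2, remainder 0

[10; 2]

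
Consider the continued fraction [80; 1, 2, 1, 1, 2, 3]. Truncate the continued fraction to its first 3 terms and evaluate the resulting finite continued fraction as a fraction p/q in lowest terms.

Use the convergent recurrence hₖ = aₖ·hₖ₋₁ + hₖ₋₂ (and likewise for the denominators kₖ):
a_0 = 80: 80/1
a_1 = 1: 81/1
a_2 = 2: 242/3

242/3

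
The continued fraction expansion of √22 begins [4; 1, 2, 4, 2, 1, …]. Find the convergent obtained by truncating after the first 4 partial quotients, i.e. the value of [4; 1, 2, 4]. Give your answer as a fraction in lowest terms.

61/13

Start with 4.
2 + 1/(4/1) = 2 + 1/4 = 9/4
1 + 1/(9/4) = 1 + 4/9 = 13/9
4 + 1/(13/9) = 4 + 9/13 = 61/13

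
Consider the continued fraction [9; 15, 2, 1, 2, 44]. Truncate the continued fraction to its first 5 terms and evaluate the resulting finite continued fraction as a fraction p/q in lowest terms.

1115/123

Start with 2.
1 + 1/(2/1) = 1 + 1/2 = 3/2
2 + 1/(3/2) = 2 + 2/3 = 8/3
15 + 1/(8/3) = 15 + 3/8 = 123/8
9 + 1/(123/8) = 9 + 8/123 = 1115/123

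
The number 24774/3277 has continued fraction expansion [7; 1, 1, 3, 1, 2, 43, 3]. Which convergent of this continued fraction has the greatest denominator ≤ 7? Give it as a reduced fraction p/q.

a_0 = 7: 7/1  (≤ bound)
a_1 = 1: 8/1  (≤ bound)
a_2 = 1: 15/2  (≤ bound)
a_3 = 3: 53/7  (≤ bound)
a_4 = 1: 68/9  (> 7, stop)

53/7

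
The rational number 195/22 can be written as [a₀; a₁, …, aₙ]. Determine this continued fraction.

[8; 1, 6, 3]

Run the Euclidean algorithm, recording each quotient:
195 = 8·22 + 19, so a_0 = 8
22 = 1·19 + 3, so a_1 = 1
19 = 6·3 + 1, so a_2 = 6
3 = 3·1 + 0, so a_3 = 3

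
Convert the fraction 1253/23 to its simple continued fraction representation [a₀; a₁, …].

[54; 2, 11]

1253 = 54·23 + 11, so a_0 = 54
23 = 2·11 + 1, so a_1 = 2
11 = 11·1 + 0, so a_2 = 11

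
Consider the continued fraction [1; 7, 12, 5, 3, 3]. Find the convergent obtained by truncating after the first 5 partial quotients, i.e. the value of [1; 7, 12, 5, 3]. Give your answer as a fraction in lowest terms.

1576/1381

a_0 = 1: 1/1
a_1 = 7: 8/7
a_2 = 12: 97/85
a_3 = 5: 493/432
a_4 = 3: 1576/1381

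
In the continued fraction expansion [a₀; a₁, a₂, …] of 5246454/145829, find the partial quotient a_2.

Apply division with remainder until the remainder is 0:
⌊5246454/145829⌋ = 35, remainder 142439
⌊145829/142439⌋ = 1, remainder 3390
⌊142439/3390⌋ = 42, remainder 59

42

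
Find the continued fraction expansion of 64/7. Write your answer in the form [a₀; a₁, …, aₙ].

[9; 7]

Apply division with remainder until the remainder is 0:
⌊64/7⌋ = 9, remainder 1
⌊7/1⌋ = 7, remainder 0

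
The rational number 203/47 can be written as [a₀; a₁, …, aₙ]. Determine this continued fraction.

203 = 4·47 + 15, so a_0 = 4
47 = 3·15 + 2, so a_1 = 3
15 = 7·2 + 1, so a_2 = 7
2 = 2·1 + 0, so a_3 = 2

[4; 3, 7, 2]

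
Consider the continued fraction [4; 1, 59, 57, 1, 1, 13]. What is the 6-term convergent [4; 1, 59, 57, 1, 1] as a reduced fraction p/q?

Build up convergents one term at a time:
a_0 = 4: 4/1
a_1 = 1: 5/1
a_2 = 59: 299/60
a_3 = 57: 17048/3421
a_4 = 1: 17347/3481
a_5 = 1: 34395/6902

34395/6902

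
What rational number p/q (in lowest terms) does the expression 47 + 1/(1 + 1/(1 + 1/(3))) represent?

333/7

Start with 3.
1 + 1/(3/1) = 1 + 1/3 = 4/3
1 + 1/(4/3) = 1 + 3/4 = 7/4
47 + 1/(7/4) = 47 + 4/7 = 333/7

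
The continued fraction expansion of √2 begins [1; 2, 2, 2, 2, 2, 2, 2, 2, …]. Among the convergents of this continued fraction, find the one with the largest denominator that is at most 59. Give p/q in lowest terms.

List convergents until the denominator exceeds the bound:
a_0 = 1: 1/1  (≤ bound)
a_1 = 2: 3/2  (≤ bound)
a_2 = 2: 7/5  (≤ bound)
a_3 = 2: 17/12  (≤ bound)
a_4 = 2: 41/29  (≤ bound)
a_5 = 2: 99/70  (> 59, stop)

41/29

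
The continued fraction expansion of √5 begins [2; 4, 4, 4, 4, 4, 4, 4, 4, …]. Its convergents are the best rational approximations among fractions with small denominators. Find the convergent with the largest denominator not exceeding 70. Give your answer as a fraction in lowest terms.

List convergents until the denominator exceeds the bound:
a_0 = 2: 2/1  (≤ bound)
a_1 = 4: 9/4  (≤ bound)
a_2 = 4: 38/17  (≤ bound)
a_3 = 4: 161/72  (> 70, stop)

38/17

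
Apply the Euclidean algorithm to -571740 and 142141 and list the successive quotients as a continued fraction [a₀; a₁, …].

[-5; 1, 43, 1, 3, 12, 1, 59]

-571740 = -5·142141 + 138965, so a_0 = -5
142141 = 1·138965 + 3176, so a_1 = 1
138965 = 43·3176 + 2397, so a_2 = 43
3176 = 1·2397 + 779, so a_3 = 1
2397 = 3·779 + 60, so a_4 = 3
779 = 12·60 + 59, so a_5 = 12
60 = 1·59 + 1, so a_6 = 1
59 = 59·1 + 0, so a_7 = 59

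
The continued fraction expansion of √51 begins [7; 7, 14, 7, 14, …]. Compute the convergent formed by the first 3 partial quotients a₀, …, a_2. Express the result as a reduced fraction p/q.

707/99

Start with 14.
7 + 1/(14/1) = 7 + 1/14 = 99/14
7 + 1/(99/14) = 7 + 14/99 = 707/99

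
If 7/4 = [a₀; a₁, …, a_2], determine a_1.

1

7 = 1·4 + 3, so a_0 = 1
4 = 1·3 + 1, so a_1 = 1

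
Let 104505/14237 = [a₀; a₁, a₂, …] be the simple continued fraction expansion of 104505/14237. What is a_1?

2

104505 ÷ 14237 → quotient 7, remainder 4846
14237 ÷ 4846 → quotient 2, remainder 4545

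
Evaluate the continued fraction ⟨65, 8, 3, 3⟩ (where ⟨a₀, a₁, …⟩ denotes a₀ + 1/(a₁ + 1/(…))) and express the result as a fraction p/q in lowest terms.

5405/83

a_0 = 65: 65/1
a_1 = 8: 521/8
a_2 = 3: 1628/25
a_3 = 3: 5405/83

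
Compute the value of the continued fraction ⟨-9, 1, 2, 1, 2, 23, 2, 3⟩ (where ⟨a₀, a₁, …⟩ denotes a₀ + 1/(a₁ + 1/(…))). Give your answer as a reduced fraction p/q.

-15155/1832

a_0 = -9: -9/1
a_1 = 1: -8/1
a_2 = 2: -25/3
a_3 = 1: -33/4
a_4 = 2: -91/11
a_5 = 23: -2126/257
a_6 = 2: -4343/525
a_7 = 3: -15155/1832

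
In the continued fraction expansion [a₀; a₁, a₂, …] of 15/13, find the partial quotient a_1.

15 = 1·13 + 2, so a_0 = 1
13 = 6·2 + 1, so a_1 = 6

6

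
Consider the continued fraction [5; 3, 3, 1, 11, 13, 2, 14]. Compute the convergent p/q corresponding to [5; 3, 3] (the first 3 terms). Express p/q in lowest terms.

a_0 = 5: 5/1
a_1 = 3: 16/3
a_2 = 3: 53/10

53/10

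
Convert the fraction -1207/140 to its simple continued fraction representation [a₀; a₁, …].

[-9; 2, 1, 1, 1, 3, 1, 3]

Apply division with remainder until the remainder is 0:
-1207 = -9·140 + 53, so a_0 = -9
140 = 2·53 + 34, so a_1 = 2
53 = 1·34 + 19, so a_2 = 1
34 = 1·19 + 15, so a_3 = 1
19 = 1·15 + 4, so a_4 = 1
15 = 3·4 + 3, so a_5 = 3
4 = 1·3 + 1, so a_6 = 1
3 = 3·1 + 0, so a_7 = 3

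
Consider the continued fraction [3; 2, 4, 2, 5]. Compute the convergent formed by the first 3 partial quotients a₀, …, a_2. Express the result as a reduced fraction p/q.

31/9

Build up convergents one term at a time:
a_0 = 3: 3/1
a_1 = 2: 7/2
a_2 = 4: 31/9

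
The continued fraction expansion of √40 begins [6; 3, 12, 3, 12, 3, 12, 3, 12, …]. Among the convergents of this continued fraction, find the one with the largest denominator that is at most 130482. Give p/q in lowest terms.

337434/53353

a_0 = 6: 6/1  (≤ bound)
a_1 = 3: 19/3  (≤ bound)
a_2 = 12: 234/37  (≤ bound)
a_3 = 3: 721/114  (≤ bound)
a_4 = 12: 8886/1405  (≤ bound)
a_5 = 3: 27379/4329  (≤ bound)
a_6 = 12: 337434/53353  (≤ bound)
a_7 = 3: 1039681/164388  (> 130482, stop)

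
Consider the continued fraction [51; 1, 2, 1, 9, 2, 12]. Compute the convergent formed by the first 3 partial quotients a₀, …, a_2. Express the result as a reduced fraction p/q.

Start with 2.
1 + 1/(2/1) = 1 + 1/2 = 3/2
51 + 1/(3/2) = 51 + 2/3 = 155/3

155/3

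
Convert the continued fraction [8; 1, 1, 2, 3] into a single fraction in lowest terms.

Starting at the tail and folding back:
Start with 3.
2 + 1/(3/1) = 2 + 1/3 = 7/3
1 + 1/(7/3) = 1 + 3/7 = 10/7
1 + 1/(10/7) = 1 + 7/10 = 17/10
8 + 1/(17/10) = 8 + 10/17 = 146/17

146/17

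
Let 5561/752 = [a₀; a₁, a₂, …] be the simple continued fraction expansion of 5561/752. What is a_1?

5561 = 7·752 + 297, so a_0 = 7
752 = 2·297 + 158, so a_1 = 2

2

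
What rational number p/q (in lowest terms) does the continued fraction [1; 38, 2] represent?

a_0 = 1: 1/1
a_1 = 38: 39/38
a_2 = 2: 79/77

79/77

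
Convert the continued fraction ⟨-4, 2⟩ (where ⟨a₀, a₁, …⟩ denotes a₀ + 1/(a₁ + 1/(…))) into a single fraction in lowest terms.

-7/2

a_0 = -4: -4/1
a_1 = 2: -7/2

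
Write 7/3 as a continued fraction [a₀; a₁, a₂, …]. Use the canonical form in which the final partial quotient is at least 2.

[2; 3]

Run the Euclidean algorithm, recording each quotient:
⌊7/3⌋ = 2, remainder 1
⌊3/1⌋ = 3, remainder 0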